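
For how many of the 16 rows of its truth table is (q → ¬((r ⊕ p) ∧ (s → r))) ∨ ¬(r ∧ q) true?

14

  p   |   q   |   r   |   s   |   φ  
----- | ----- | ----- | ----- | -----
 True |  True |  True |  True |  True
 True |  True |  True | False |  True
 True |  True | False |  True |  True
 True |  True | False | False |  True
 True | False |  True |  True |  True
 True | False |  True | False |  True
 True | False | False |  True |  True
 True | False | False | False |  True
False |  True |  True |  True | False
False |  True |  True | False | False
False |  True | False |  True |  True
False |  True | False | False |  True
False | False |  True |  True |  True
False | False |  True | False |  True
False | False | False |  True |  True
False | False | False | False |  True
The formula is true on 14 of the 16 rows.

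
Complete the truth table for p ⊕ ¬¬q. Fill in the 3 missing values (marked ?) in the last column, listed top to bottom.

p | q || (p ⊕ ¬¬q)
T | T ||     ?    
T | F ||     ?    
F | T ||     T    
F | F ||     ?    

Row p=T, q=T: ¬¬q = T, so (p ⊕ ¬¬q) = F.
Row p=T, q=F: ¬¬q = F, so (p ⊕ ¬¬q) = T.
Row p=F, q=F: ¬¬q = F, so (p ⊕ ¬¬q) = F.

F, T, F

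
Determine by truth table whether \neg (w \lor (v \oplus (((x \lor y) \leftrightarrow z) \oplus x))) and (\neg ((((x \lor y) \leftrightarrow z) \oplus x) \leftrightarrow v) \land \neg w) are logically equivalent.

not equivalent

x | y | z | w | v | φ | ψ
- | - | - | - | - | - | -
T | T | T | T | T | F | F
T | T | T | T | F | F | F
T | T | T | F | T | F | T
T | T | T | F | F | T | F
T | T | F | T | T | F | F
T | T | F | T | F | F | F
T | T | F | F | T | T | F
T | T | F | F | F | F | T
T | F | T | T | T | F | F
T | F | T | T | F | F | F
T | F | T | F | T | F | T
T | F | T | F | F | T | F
T | F | F | T | T | F | F
T | F | F | T | F | F | F
T | F | F | F | T | T | F
T | F | F | F | F | F | T
F | T | T | T | T | F | F
F | T | T | T | F | F | F
F | T | T | F | T | T | F
F | T | T | F | F | F | T
F | T | F | T | T | F | F
F | T | F | T | F | F | F
F | T | F | F | T | F | T
F | T | F | F | F | T | F
F | F | T | T | T | F | F
F | F | T | T | F | F | F
F | F | T | F | T | F | T
F | F | T | F | F | T | F
F | F | F | T | T | F | F
F | F | F | T | F | F | F
F | F | F | F | T | T | F
F | F | F | F | F | F | T
The columns differ at x=T, y=T, z=T, w=F, v=T (φ=F, ψ=T), so they are not equivalent.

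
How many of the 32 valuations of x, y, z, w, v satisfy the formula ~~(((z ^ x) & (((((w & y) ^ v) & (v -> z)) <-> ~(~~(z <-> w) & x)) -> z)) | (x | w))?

x  y  z  w  v  |  φ
T  T  T  T  T  |  T
T  T  T  T  F  |  T
T  T  T  F  T  |  T
T  T  T  F  F  |  T
T  T  F  T  T  |  T
T  T  F  T  F  |  T
T  T  F  F  T  |  T
T  T  F  F  F  |  T
T  F  T  T  T  |  T
T  F  T  T  F  |  T
T  F  T  F  T  |  T
T  F  T  F  F  |  T
T  F  F  T  T  |  T
T  F  F  T  F  |  T
T  F  F  F  T  |  T
T  F  F  F  F  |  T
F  T  T  T  T  |  T
F  T  T  T  F  |  T
F  T  T  F  T  |  T
F  T  T  F  F  |  T
F  T  F  T  T  |  T
F  T  F  T  F  |  T
F  T  F  F  T  |  F
F  T  F  F  F  |  F
F  F  T  T  T  |  T
F  F  T  T  F  |  T
F  F  T  F  T  |  T
F  F  T  F  F  |  T
F  F  F  T  T  |  T
F  F  F  T  F  |  T
F  F  F  F  T  |  F
F  F  F  F  F  |  F
The formula is true on 28 of the 32 rows.

28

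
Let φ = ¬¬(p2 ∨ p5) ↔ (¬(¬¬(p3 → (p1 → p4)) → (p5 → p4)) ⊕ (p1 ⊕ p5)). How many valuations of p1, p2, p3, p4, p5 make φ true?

14

  p1     p2     p3     p4     p5   |    φ  
 True   True   True   True   True  |  False
 True   True   True   True  False  |   True
 True   True   True  False   True  |  False
 True   True   True  False  False  |   True
 True   True  False   True   True  |  False
 True   True  False   True  False  |   True
 True   True  False  False   True  |   True
 True   True  False  False  False  |   True
 True  False   True   True   True  |  False
 True  False   True   True  False  |  False
 True  False   True  False   True  |  False
 True  False   True  False  False  |  False
 True  False  False   True   True  |  False
 True  False  False   True  False  |  False
 True  False  False  False   True  |   True
 True  False  False  False  False  |  False
False   True   True   True   True  |   True
False   True   True   True  False  |  False
False   True   True  False   True  |  False
False   True   True  False  False  |  False
False   True  False   True   True  |   True
False   True  False   True  False  |  False
False   True  False  False   True  |  False
False   True  False  False  False  |  False
False  False   True   True   True  |   True
False  False   True   True  False  |   True
False  False   True  False   True  |  False
False  False   True  False  False  |   True
False  False  False   True   True  |   True
False  False  False   True  False  |   True
False  False  False  False   True  |  False
False  False  False  False  False  |   True
The formula is true on 14 of the 32 rows.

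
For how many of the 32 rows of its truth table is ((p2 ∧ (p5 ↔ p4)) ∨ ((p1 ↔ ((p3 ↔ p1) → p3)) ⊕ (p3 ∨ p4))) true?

20

p1 | p2 | p3 | p4 | p5 || φ
T  | T  | T  | T  | T  || T
T  | T  | T  | T  | F  || F
T  | T  | T  | F  | T  || F
T  | T  | T  | F  | F  || T
T  | T  | F  | T  | T  || T
T  | T  | F  | T  | F  || F
T  | T  | F  | F  | T  || T
T  | T  | F  | F  | F  || T
T  | F  | T  | T  | T  || F
T  | F  | T  | T  | F  || F
T  | F  | T  | F  | T  || F
T  | F  | T  | F  | F  || F
T  | F  | F  | T  | T  || F
T  | F  | F  | T  | F  || F
T  | F  | F  | F  | T  || T
T  | F  | F  | F  | F  || T
F  | T  | T  | T  | T  || T
F  | T  | T  | T  | F  || T
F  | T  | T  | F  | T  || T
F  | T  | T  | F  | F  || T
F  | T  | F  | T  | T  || T
F  | T  | F  | T  | F  || F
F  | T  | F  | F  | T  || T
F  | T  | F  | F  | F  || T
F  | F  | T  | T  | T  || T
F  | F  | T  | T  | F  || T
F  | F  | T  | F  | T  || T
F  | F  | T  | F  | F  || T
F  | F  | F  | T  | T  || F
F  | F  | F  | T  | F  || F
F  | F  | F  | F  | T  || T
F  | F  | F  | F  | F  || T
The formula is true on 20 of the 32 rows.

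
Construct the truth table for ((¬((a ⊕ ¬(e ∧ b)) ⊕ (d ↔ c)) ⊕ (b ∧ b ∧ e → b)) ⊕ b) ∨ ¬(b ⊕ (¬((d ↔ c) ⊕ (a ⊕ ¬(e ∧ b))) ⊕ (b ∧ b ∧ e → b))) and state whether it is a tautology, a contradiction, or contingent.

a  b  c  d  e  |  φ
1  1  1  1  1  |  1
1  1  1  1  0  |  1
1  1  1  0  1  |  1
1  1  1  0  0  |  1
1  1  0  1  1  |  1
1  1  0  1  0  |  1
1  1  0  0  1  |  1
1  1  0  0  0  |  1
1  0  1  1  1  |  1
1  0  1  1  0  |  1
1  0  1  0  1  |  1
1  0  1  0  0  |  1
1  0  0  1  1  |  1
1  0  0  1  0  |  1
1  0  0  0  1  |  1
1  0  0  0  0  |  1
0  1  1  1  1  |  1
0  1  1  1  0  |  1
0  1  1  0  1  |  1
0  1  1  0  0  |  1
0  1  0  1  1  |  1
0  1  0  1  0  |  1
0  1  0  0  1  |  1
0  1  0  0  0  |  1
0  0  1  1  1  |  1
0  0  1  1  0  |  1
0  0  1  0  1  |  1
0  0  1  0  0  |  1
0  0  0  1  1  |  1
0  0  0  1  0  |  1
0  0  0  0  1  |  1
0  0  0  0  0  |  1
Every row is 1, so the formula is a tautology.

tautology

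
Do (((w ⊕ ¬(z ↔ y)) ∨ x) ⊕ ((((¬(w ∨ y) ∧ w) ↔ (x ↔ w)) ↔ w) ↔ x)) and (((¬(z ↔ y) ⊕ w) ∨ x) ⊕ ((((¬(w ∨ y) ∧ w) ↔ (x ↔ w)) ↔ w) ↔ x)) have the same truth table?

equivalent

x  y  z  w  |  φ  ψ
T  T  T  T  |  T  T
T  T  T  F  |  T  T
T  T  F  T  |  T  T
T  T  F  F  |  T  T
T  F  T  T  |  T  T
T  F  T  F  |  T  T
T  F  F  T  |  T  T
T  F  F  F  |  T  T
F  T  T  T  |  T  T
F  T  T  F  |  F  F
F  T  F  T  |  F  F
F  T  F  F  |  T  T
F  F  T  T  |  F  F
F  F  T  F  |  T  T
F  F  F  T  |  T  T
F  F  F  F  |  F  F
The columns for φ and ψ agree on every row, so they are logically equivalent.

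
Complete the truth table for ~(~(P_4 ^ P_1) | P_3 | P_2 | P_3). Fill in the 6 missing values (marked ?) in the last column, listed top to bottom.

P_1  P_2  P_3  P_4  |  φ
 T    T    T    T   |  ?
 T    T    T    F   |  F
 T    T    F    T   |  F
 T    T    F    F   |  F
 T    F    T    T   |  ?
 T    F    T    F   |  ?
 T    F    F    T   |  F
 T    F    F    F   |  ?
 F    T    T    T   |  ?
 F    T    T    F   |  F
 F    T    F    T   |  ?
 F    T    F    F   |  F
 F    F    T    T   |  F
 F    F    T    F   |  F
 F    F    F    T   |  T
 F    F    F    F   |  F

Row P_1=T, P_2=T, P_3=T, P_4=T: ~(P_4 ^ P_1) = T, (~(P_4 ^ P_1) | P_3 | P_2 | P_3) = T, so the formula = F.
Row P_1=T, P_2=F, P_3=T, P_4=T: ~(P_4 ^ P_1) = T, (~(P_4 ^ P_1) | P_3 | P_2 | P_3) = T, so the formula = F.
Row P_1=T, P_2=F, P_3=T, P_4=F: ~(P_4 ^ P_1) = F, (~(P_4 ^ P_1) | P_3 | P_2 | P_3) = T, so the formula = F.
Row P_1=T, P_2=F, P_3=F, P_4=F: ~(P_4 ^ P_1) = F, (~(P_4 ^ P_1) | P_3 | P_2 | P_3) = F, so the formula = T.
Row P_1=F, P_2=T, P_3=T, P_4=T: ~(P_4 ^ P_1) = F, (~(P_4 ^ P_1) | P_3 | P_2 | P_3) = T, so the formula = F.
Row P_1=F, P_2=T, P_3=F, P_4=T: ~(P_4 ^ P_1) = F, (~(P_4 ^ P_1) | P_3 | P_2 | P_3) = T, so the formula = F.

F, F, F, T, F, F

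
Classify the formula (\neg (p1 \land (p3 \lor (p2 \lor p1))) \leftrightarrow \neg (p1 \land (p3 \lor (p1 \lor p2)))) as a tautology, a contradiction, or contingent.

tautology

  p1     p2     p3   |  (p2 \lor p1)  (p3 \lor (p2 \lor p1))  (p1 \lor p2)  (p3 \lor (p1 \lor p2))    φ  
 True   True   True  |      True               True               True               True            True
 True   True  False  |      True               True               True               True            True
 True  False   True  |      True               True               True               True            True
 True  False  False  |      True               True               True               True            True
False   True   True  |      True               True               True               True            True
False   True  False  |      True               True               True               True            True
False  False   True  |     False               True              False               True            True
False  False  False  |     False              False              False              False            True
Every row is True, so the formula is a tautology.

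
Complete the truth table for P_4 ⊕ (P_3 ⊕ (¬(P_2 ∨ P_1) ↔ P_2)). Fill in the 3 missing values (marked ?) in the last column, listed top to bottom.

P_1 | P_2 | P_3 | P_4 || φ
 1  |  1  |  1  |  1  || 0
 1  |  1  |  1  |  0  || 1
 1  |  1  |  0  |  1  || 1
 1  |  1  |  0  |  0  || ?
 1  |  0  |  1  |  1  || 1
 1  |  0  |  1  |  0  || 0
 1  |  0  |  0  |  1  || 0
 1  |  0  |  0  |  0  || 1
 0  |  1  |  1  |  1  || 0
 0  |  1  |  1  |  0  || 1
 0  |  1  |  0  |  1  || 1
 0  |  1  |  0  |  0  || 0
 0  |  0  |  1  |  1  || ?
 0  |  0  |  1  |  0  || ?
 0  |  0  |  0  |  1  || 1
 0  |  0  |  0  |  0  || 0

Row P_1=1, P_2=1, P_3=0, P_4=0: (P_3 ⊕ (¬(P_2 ∨ P_1) ↔ P_2)) = 0, so the formula = 0.
Row P_1=0, P_2=0, P_3=1, P_4=1: (P_3 ⊕ (¬(P_2 ∨ P_1) ↔ P_2)) = 1, so the formula = 0.
Row P_1=0, P_2=0, P_3=1, P_4=0: (P_3 ⊕ (¬(P_2 ∨ P_1) ↔ P_2)) = 1, so the formula = 1.

0, 0, 1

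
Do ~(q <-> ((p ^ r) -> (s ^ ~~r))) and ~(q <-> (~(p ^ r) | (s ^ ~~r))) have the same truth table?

p | q | r | s | φ | ψ
- | - | - | - | - | -
0 | 0 | 0 | 0 | 1 | 1
0 | 0 | 0 | 1 | 1 | 1
0 | 0 | 1 | 0 | 1 | 1
0 | 0 | 1 | 1 | 0 | 0
0 | 1 | 0 | 0 | 0 | 0
0 | 1 | 0 | 1 | 0 | 0
0 | 1 | 1 | 0 | 0 | 0
0 | 1 | 1 | 1 | 1 | 1
1 | 0 | 0 | 0 | 0 | 0
1 | 0 | 0 | 1 | 1 | 1
1 | 0 | 1 | 0 | 1 | 1
1 | 0 | 1 | 1 | 1 | 1
1 | 1 | 0 | 0 | 1 | 1
1 | 1 | 0 | 1 | 0 | 0
1 | 1 | 1 | 0 | 0 | 0
1 | 1 | 1 | 1 | 0 | 0
The columns for φ and ψ agree on every row, so they are logically equivalent.

equivalent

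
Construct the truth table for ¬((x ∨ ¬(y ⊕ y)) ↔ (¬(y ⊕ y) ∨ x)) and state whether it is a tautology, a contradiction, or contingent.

contradiction

  x      y    |    φ  
 True   True  |  False
 True  False  |  False
False   True  |  False
False  False  |  False
Every row is False, so the formula is a contradiction.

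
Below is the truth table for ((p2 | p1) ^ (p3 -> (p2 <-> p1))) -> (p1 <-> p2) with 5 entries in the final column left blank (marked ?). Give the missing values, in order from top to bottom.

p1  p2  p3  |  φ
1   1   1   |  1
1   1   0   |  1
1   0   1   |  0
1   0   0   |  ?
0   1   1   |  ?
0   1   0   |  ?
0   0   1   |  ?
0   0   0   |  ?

Row p1=1, p2=0, p3=0: ((p2 | p1) ^ (p3 -> (p2 <-> p1))) = 0, (p1 <-> p2) = 0, so the formula = 1.
Row p1=0, p2=1, p3=1: ((p2 | p1) ^ (p3 -> (p2 <-> p1))) = 1, (p1 <-> p2) = 0, so the formula = 0.
Row p1=0, p2=1, p3=0: ((p2 | p1) ^ (p3 -> (p2 <-> p1))) = 0, (p1 <-> p2) = 0, so the formula = 1.
Row p1=0, p2=0, p3=1: ((p2 | p1) ^ (p3 -> (p2 <-> p1))) = 1, (p1 <-> p2) = 1, so the formula = 1.
Row p1=0, p2=0, p3=0: ((p2 | p1) ^ (p3 -> (p2 <-> p1))) = 1, (p1 <-> p2) = 1, so the formula = 1.

1, 0, 1, 1, 1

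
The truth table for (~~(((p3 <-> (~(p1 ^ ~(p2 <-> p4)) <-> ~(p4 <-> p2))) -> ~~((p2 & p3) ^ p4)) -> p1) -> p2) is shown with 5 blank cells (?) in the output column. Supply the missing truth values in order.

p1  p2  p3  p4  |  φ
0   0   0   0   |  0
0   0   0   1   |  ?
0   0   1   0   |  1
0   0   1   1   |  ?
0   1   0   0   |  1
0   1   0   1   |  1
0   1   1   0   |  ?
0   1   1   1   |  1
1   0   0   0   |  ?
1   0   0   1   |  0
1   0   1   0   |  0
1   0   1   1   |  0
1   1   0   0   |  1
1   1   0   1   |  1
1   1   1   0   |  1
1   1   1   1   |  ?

1, 1, 1, 0, 1

Row p1=0, p2=0, p3=0, p4=1: ~~(((p3 <-> (~(p1 ^ ~(p2 <-> p4)) <-> ~(p4 <-> p2))) -> ~~((p2 & p3) ^ p4)) -> p1) = 0, so the formula = 1.
Row p1=0, p2=0, p3=1, p4=1: ~~(((p3 <-> (~(p1 ^ ~(p2 <-> p4)) <-> ~(p4 <-> p2))) -> ~~((p2 & p3) ^ p4)) -> p1) = 0, so the formula = 1.
Row p1=0, p2=1, p3=1, p4=0: ~~(((p3 <-> (~(p1 ^ ~(p2 <-> p4)) <-> ~(p4 <-> p2))) -> ~~((p2 & p3) ^ p4)) -> p1) = 0, so the formula = 1.
Row p1=1, p2=0, p3=0, p4=0: ~~(((p3 <-> (~(p1 ^ ~(p2 <-> p4)) <-> ~(p4 <-> p2))) -> ~~((p2 & p3) ^ p4)) -> p1) = 1, so the formula = 0.
Row p1=1, p2=1, p3=1, p4=1: ~~(((p3 <-> (~(p1 ^ ~(p2 <-> p4)) <-> ~(p4 <-> p2))) -> ~~((p2 & p3) ^ p4)) -> p1) = 1, so the formula = 1.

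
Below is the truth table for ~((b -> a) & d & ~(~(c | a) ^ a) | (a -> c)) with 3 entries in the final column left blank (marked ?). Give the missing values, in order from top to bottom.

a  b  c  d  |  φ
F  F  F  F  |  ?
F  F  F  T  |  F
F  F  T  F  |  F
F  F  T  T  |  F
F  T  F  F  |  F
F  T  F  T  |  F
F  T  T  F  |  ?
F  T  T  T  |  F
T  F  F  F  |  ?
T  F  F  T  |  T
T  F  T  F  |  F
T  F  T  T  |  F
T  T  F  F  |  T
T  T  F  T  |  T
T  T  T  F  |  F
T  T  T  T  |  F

Row a=F, b=F, c=F, d=F: ((b -> a) & d & ~(~(c | a) ^ a)) = F, (a -> c) = T, ((b -> a) & d & ~(~(c | a) ^ a) | (a -> c)) = T, so the formula = F.
Row a=F, b=T, c=T, d=F: ((b -> a) & d & ~(~(c | a) ^ a)) = F, (a -> c) = T, ((b -> a) & d & ~(~(c | a) ^ a) | (a -> c)) = T, so the formula = F.
Row a=T, b=F, c=F, d=F: ((b -> a) & d & ~(~(c | a) ^ a)) = F, (a -> c) = F, ((b -> a) & d & ~(~(c | a) ^ a) | (a -> c)) = F, so the formula = T.

F, F, T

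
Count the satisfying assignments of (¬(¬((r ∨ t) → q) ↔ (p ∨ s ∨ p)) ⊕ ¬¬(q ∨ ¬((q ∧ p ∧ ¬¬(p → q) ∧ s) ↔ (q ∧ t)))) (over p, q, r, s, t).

10

  p      q      r      s      t    |    φ  
False  False  False  False  False  |  False
False  False  False  False   True  |   True
False  False  False   True  False  |   True
False  False  False   True   True  |  False
False  False   True  False  False  |   True
False  False   True  False   True  |   True
False  False   True   True  False  |  False
False  False   True   True   True  |  False
False   True  False  False  False  |   True
False   True  False  False   True  |   True
False   True  False   True  False  |  False
False   True  False   True   True  |  False
False   True   True  False  False  |   True
False   True   True  False   True  |   True
False   True   True   True  False  |  False
False   True   True   True   True  |  False
 True  False  False  False  False  |   True
 True  False  False  False   True  |  False
 True  False  False   True  False  |   True
 True  False  False   True   True  |  False
 True  False   True  False  False  |  False
 True  False   True  False   True  |  False
 True  False   True   True  False  |  False
 True  False   True   True   True  |  False
 True   True  False  False  False  |  False
 True   True  False  False   True  |  False
 True   True  False   True  False  |  False
 True   True  False   True   True  |  False
 True   True   True  False  False  |  False
 True   True   True  False   True  |  False
 True   True   True   True  False  |  False
 True   True   True   True   True  |  False
The formula is true on 10 of the 32 rows.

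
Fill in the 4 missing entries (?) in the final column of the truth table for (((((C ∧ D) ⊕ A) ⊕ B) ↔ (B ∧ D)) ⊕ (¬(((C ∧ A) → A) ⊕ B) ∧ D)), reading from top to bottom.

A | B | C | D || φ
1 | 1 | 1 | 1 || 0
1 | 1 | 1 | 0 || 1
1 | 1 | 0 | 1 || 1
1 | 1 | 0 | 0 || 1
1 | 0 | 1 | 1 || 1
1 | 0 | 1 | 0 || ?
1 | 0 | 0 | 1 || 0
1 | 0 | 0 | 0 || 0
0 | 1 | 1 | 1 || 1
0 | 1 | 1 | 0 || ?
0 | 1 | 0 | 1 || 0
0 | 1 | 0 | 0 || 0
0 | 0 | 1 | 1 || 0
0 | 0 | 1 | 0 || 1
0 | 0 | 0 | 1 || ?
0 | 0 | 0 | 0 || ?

Row A=1, B=0, C=1, D=0: ((((C ∧ D) ⊕ A) ⊕ B) ↔ (B ∧ D)) = 0, (¬(((C ∧ A) → A) ⊕ B) ∧ D) = 0, so the formula = 0.
Row A=0, B=1, C=1, D=0: ((((C ∧ D) ⊕ A) ⊕ B) ↔ (B ∧ D)) = 0, (¬(((C ∧ A) → A) ⊕ B) ∧ D) = 0, so the formula = 0.
Row A=0, B=0, C=0, D=1: ((((C ∧ D) ⊕ A) ⊕ B) ↔ (B ∧ D)) = 1, (¬(((C ∧ A) → A) ⊕ B) ∧ D) = 0, so the formula = 1.
Row A=0, B=0, C=0, D=0: ((((C ∧ D) ⊕ A) ⊕ B) ↔ (B ∧ D)) = 1, (¬(((C ∧ A) → A) ⊕ B) ∧ D) = 0, so the formula = 1.

0, 0, 1, 1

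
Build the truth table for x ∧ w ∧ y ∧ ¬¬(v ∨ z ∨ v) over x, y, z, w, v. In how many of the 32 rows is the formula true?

x | y | z | w | v || ((x ∧ w ∧ y) ∧ ¬¬(v ∨ z ∨ v))
F | F | F | F | F ||               F              
F | F | F | F | T ||               F              
F | F | F | T | F ||               F              
F | F | F | T | T ||               F              
F | F | T | F | F ||               F              
F | F | T | F | T ||               F              
F | F | T | T | F ||               F              
F | F | T | T | T ||               F              
F | T | F | F | F ||               F              
F | T | F | F | T ||               F              
F | T | F | T | F ||               F              
F | T | F | T | T ||               F              
F | T | T | F | F ||               F              
F | T | T | F | T ||               F              
F | T | T | T | F ||               F              
F | T | T | T | T ||               F              
T | F | F | F | F ||               F              
T | F | F | F | T ||               F              
T | F | F | T | F ||               F              
T | F | F | T | T ||               F              
T | F | T | F | F ||               F              
T | F | T | F | T ||               F              
T | F | T | T | F ||               F              
T | F | T | T | T ||               F              
T | T | F | F | F ||               F              
T | T | F | F | T ||               F              
T | T | F | T | F ||               F              
T | T | F | T | T ||               T              
T | T | T | F | F ||               F              
T | T | T | F | T ||               F              
T | T | T | T | F ||               T              
T | T | T | T | T ||               T              
The formula is true on 3 of the 32 rows.

3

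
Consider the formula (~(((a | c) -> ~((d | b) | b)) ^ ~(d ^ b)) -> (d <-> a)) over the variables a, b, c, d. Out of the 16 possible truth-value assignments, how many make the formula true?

10

a  b  c  d     (a | c)  (d | b)  ((d | b) | b)  ~((d | b) | b)  ((a | c) -> ~((d | b) | b))  (d ^ b)  ~(d ^ b)  (d <-> a)  φ
0  0  0  0        0        0           0              1                      1                  0        1          1      1
0  0  0  1        0        1           1              0                      1                  1        0          0      1
0  0  1  0        1        0           0              1                      1                  0        1          1      1
0  0  1  1        1        1           1              0                      0                  1        0          0      0
0  1  0  0        0        1           1              0                      1                  1        0          1      1
0  1  0  1        0        1           1              0                      1                  0        1          0      0
0  1  1  0        1        1           1              0                      0                  1        0          1      1
0  1  1  1        1        1           1              0                      0                  0        1          0      1
1  0  0  0        1        0           0              1                      1                  0        1          0      0
1  0  0  1        1        1           1              0                      0                  1        0          1      1
1  0  1  0        1        0           0              1                      1                  0        1          0      0
1  0  1  1        1        1           1              0                      0                  1        0          1      1
1  1  0  0        1        1           1              0                      0                  1        0          0      0
1  1  0  1        1        1           1              0                      0                  0        1          1      1
1  1  1  0        1        1           1              0                      0                  1        0          0      0
1  1  1  1        1        1           1              0                      0                  0        1          1      1
The formula is true on 10 of the 16 rows.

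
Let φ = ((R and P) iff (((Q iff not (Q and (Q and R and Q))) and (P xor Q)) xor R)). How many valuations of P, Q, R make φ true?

5

P  Q  R  |  φ
F  F  F  |  T
F  F  T  |  F
F  T  F  |  F
F  T  T  |  F
T  F  F  |  T
T  F  T  |  T
T  T  F  |  T
T  T  T  |  T
The formula is true on 5 of the 8 rows.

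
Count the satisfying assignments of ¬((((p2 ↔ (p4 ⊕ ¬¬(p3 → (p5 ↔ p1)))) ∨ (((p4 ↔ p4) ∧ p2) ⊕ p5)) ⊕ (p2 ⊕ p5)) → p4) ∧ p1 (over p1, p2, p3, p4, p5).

3

p1 | p2 | p3 | p4 | p5 | φ
-- | -- | -- | -- | -- | -
1  | 1  | 1  | 1  | 1  | 0
1  | 1  | 1  | 1  | 0  | 0
1  | 1  | 1  | 0  | 1  | 1
1  | 1  | 1  | 0  | 0  | 0
1  | 1  | 0  | 1  | 1  | 0
1  | 1  | 0  | 1  | 0  | 0
1  | 1  | 0  | 0  | 1  | 1
1  | 1  | 0  | 0  | 0  | 0
1  | 0  | 1  | 1  | 1  | 0
1  | 0  | 1  | 1  | 0  | 0
1  | 0  | 1  | 0  | 1  | 0
1  | 0  | 1  | 0  | 0  | 1
1  | 0  | 0  | 1  | 1  | 0
1  | 0  | 0  | 1  | 0  | 0
1  | 0  | 0  | 0  | 1  | 0
1  | 0  | 0  | 0  | 0  | 0
0  | 1  | 1  | 1  | 1  | 0
0  | 1  | 1  | 1  | 0  | 0
0  | 1  | 1  | 0  | 1  | 0
0  | 1  | 1  | 0  | 0  | 0
0  | 1  | 0  | 1  | 1  | 0
0  | 1  | 0  | 1  | 0  | 0
0  | 1  | 0  | 0  | 1  | 0
0  | 1  | 0  | 0  | 0  | 0
0  | 0  | 1  | 1  | 1  | 0
0  | 0  | 1  | 1  | 0  | 0
0  | 0  | 1  | 0  | 1  | 0
0  | 0  | 1  | 0  | 0  | 0
0  | 0  | 0  | 1  | 1  | 0
0  | 0  | 0  | 1  | 0  | 0
0  | 0  | 0  | 0  | 1  | 0
0  | 0  | 0  | 0  | 0  | 0
The formula is true on 3 of the 32 rows.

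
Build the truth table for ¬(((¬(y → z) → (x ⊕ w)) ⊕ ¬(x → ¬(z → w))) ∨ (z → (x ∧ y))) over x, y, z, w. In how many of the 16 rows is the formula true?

1

x | y | z | w || (y → z) | ¬(y → z) | (x ⊕ w) | (¬(y → z) → (x ⊕ w)) | (z → w) | ¬(z → w) | (x → ¬(z → w)) | ¬(x → ¬(z → w)) | (x ∧ y) | (z → (x ∧ y)) | φ
T | T | T | T ||    T    |    F     |    F    |          T           |    T    |    F     |       F        |        T        |    T    |       T       | F
T | T | T | F ||    T    |    F     |    T    |          T           |    F    |    T     |       T        |        F        |    T    |       T       | F
T | T | F | T ||    F    |    T     |    F    |          F           |    T    |    F     |       F        |        T        |    T    |       T       | F
T | T | F | F ||    F    |    T     |    T    |          T           |    T    |    F     |       F        |        T        |    T    |       T       | F
T | F | T | T ||    T    |    F     |    F    |          T           |    T    |    F     |       F        |        T        |    F    |       F       | T
T | F | T | F ||    T    |    F     |    T    |          T           |    F    |    T     |       T        |        F        |    F    |       F       | F
T | F | F | T ||    T    |    F     |    F    |          T           |    T    |    F     |       F        |        T        |    F    |       T       | F
T | F | F | F ||    T    |    F     |    T    |          T           |    T    |    F     |       F        |        T        |    F    |       T       | F
F | T | T | T ||    T    |    F     |    T    |          T           |    T    |    F     |       T        |        F        |    F    |       F       | F
F | T | T | F ||    T    |    F     |    F    |          T           |    F    |    T     |       T        |        F        |    F    |       F       | F
F | T | F | T ||    F    |    T     |    T    |          T           |    T    |    F     |       T        |        F        |    F    |       T       | F
F | T | F | F ||    F    |    T     |    F    |          F           |    T    |    F     |       T        |        F        |    F    |       T       | F
F | F | T | T ||    T    |    F     |    T    |          T           |    T    |    F     |       T        |        F        |    F    |       F       | F
F | F | T | F ||    T    |    F     |    F    |          T           |    F    |    T     |       T        |        F        |    F    |       F       | F
F | F | F | T ||    T    |    F     |    T    |          T           |    T    |    F     |       T        |        F        |    F    |       T       | F
F | F | F | F ||    T    |    F     |    F    |          T           |    T    |    F     |       T        |        F        |    F    |       T       | F
The formula is true on 1 of the 16 rows.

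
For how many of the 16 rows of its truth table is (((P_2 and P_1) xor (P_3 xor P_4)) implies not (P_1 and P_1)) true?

12

 P_1  |  P_2  |  P_3  |  P_4  | (P_2 and P_1) | (P_3 xor P_4) | (P_1 and P_1) | not (P_1 and P_1) |   φ  
----- | ----- | ----- | ----- | ------------- | ------------- | ------------- | ----------------- | -----
 True |  True |  True |  True |      True     |     False     |      True     |       False       | False
 True |  True |  True | False |      True     |      True     |      True     |       False       |  True
 True |  True | False |  True |      True     |      True     |      True     |       False       |  True
 True |  True | False | False |      True     |     False     |      True     |       False       | False
 True | False |  True |  True |     False     |     False     |      True     |       False       |  True
 True | False |  True | False |     False     |      True     |      True     |       False       | False
 True | False | False |  True |     False     |      True     |      True     |       False       | False
 True | False | False | False |     False     |     False     |      True     |       False       |  True
False |  True |  True |  True |     False     |     False     |     False     |        True       |  True
False |  True |  True | False |     False     |      True     |     False     |        True       |  True
False |  True | False |  True |     False     |      True     |     False     |        True       |  True
False |  True | False | False |     False     |     False     |     False     |        True       |  True
False | False |  True |  True |     False     |     False     |     False     |        True       |  True
False | False |  True | False |     False     |      True     |     False     |        True       |  True
False | False | False |  True |     False     |      True     |     False     |        True       |  True
False | False | False | False |     False     |     False     |     False     |        True       |  True
The formula is true on 12 of the 16 rows.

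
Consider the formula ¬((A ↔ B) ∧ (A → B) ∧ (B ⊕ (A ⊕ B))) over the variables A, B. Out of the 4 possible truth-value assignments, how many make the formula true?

A  B  |  (A ↔ B)  (A → B)  (A ⊕ B)  (B ⊕ (A ⊕ B))  φ
F  F  |     T        T        F           F        T
F  T  |     F        T        T           F        T
T  F  |     F        F        T           T        T
T  T  |     T        T        F           T        F
The formula is true on 3 of the 4 rows.

3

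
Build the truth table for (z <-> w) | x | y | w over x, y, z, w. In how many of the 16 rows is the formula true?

15

x  y  z  w     (z <-> w)  (x | y | w)  ((z <-> w) | (x | y | w))
T  T  T  T         T           T                   T            
T  T  T  F         F           T                   T            
T  T  F  T         F           T                   T            
T  T  F  F         T           T                   T            
T  F  T  T         T           T                   T            
T  F  T  F         F           T                   T            
T  F  F  T         F           T                   T            
T  F  F  F         T           T                   T            
F  T  T  T         T           T                   T            
F  T  T  F         F           T                   T            
F  T  F  T         F           T                   T            
F  T  F  F         T           T                   T            
F  F  T  T         T           T                   T            
F  F  T  F         F           F                   F            
F  F  F  T         F           T                   T            
F  F  F  F         T           F                   T            
The formula is true on 15 of the 16 rows.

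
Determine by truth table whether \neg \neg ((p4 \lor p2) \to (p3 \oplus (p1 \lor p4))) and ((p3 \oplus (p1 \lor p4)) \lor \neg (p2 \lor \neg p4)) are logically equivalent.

not equivalent

p1 | p2 | p3 | p4 | φ | ψ
-- | -- | -- | -- | - | -
1  | 1  | 1  | 1  | 0 | 0
1  | 1  | 1  | 0  | 0 | 0
1  | 1  | 0  | 1  | 1 | 1
1  | 1  | 0  | 0  | 1 | 1
1  | 0  | 1  | 1  | 0 | 1
1  | 0  | 1  | 0  | 1 | 0
1  | 0  | 0  | 1  | 1 | 1
1  | 0  | 0  | 0  | 1 | 1
0  | 1  | 1  | 1  | 0 | 0
0  | 1  | 1  | 0  | 1 | 1
0  | 1  | 0  | 1  | 1 | 1
0  | 1  | 0  | 0  | 0 | 0
0  | 0  | 1  | 1  | 0 | 1
0  | 0  | 1  | 0  | 1 | 1
0  | 0  | 0  | 1  | 1 | 1
0  | 0  | 0  | 0  | 1 | 0
The columns differ at p1=1, p2=0, p3=1, p4=1 (φ=0, ψ=1), so they are not equivalent.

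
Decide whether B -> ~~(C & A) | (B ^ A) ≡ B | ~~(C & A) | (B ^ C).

not equivalent

  A   |   B   |   C   ||   φ   |   ψ  
 True |  True |  True ||  True |  True
 True |  True | False || False |  True
 True | False |  True ||  True |  True
 True | False | False ||  True | False
False |  True |  True ||  True |  True
False |  True | False ||  True |  True
False | False |  True ||  True |  True
False | False | False ||  True | False
The columns differ at A=True, B=True, C=False (φ=False, ψ=True), so they are not equivalent.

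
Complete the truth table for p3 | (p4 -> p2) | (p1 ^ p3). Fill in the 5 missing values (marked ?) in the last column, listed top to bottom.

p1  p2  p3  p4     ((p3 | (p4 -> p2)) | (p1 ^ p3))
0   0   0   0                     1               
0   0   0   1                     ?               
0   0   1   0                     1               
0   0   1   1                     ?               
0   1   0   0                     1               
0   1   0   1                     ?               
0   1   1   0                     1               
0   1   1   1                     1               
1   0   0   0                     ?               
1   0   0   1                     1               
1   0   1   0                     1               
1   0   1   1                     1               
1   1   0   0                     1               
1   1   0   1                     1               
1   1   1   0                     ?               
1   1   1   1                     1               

Row p1=0, p2=0, p3=0, p4=1: (p3 | (p4 -> p2)) = 0, (p1 ^ p3) = 0, so ((p3 | (p4 -> p2)) | (p1 ^ p3)) = 0.
Row p1=0, p2=0, p3=1, p4=1: (p3 | (p4 -> p2)) = 1, (p1 ^ p3) = 1, so ((p3 | (p4 -> p2)) | (p1 ^ p3)) = 1.
Row p1=0, p2=1, p3=0, p4=1: (p3 | (p4 -> p2)) = 1, (p1 ^ p3) = 0, so ((p3 | (p4 -> p2)) | (p1 ^ p3)) = 1.
Row p1=1, p2=0, p3=0, p4=0: (p3 | (p4 -> p2)) = 1, (p1 ^ p3) = 1, so ((p3 | (p4 -> p2)) | (p1 ^ p3)) = 1.
Row p1=1, p2=1, p3=1, p4=0: (p3 | (p4 -> p2)) = 1, (p1 ^ p3) = 0, so ((p3 | (p4 -> p2)) | (p1 ^ p3)) = 1.

0, 1, 1, 1, 1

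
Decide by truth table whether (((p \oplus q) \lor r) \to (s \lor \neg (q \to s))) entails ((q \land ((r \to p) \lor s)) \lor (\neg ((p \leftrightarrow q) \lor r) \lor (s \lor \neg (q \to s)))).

no

p | q | r | s | φ | ψ
- | - | - | - | - | -
T | T | T | T | T | T
T | T | T | F | T | T
T | T | F | T | T | T
T | T | F | F | T | T
T | F | T | T | T | T
T | F | T | F | F | F
T | F | F | T | T | T
T | F | F | F | F | T
F | T | T | T | T | T
F | T | T | F | T | T
F | T | F | T | T | T
F | T | F | F | T | T
F | F | T | T | T | T
F | F | T | F | F | F
F | F | F | T | T | T
F | F | F | F | T | F
At p=F, q=F, r=F, s=F we have φ true but ψ false, so φ does not entail ψ.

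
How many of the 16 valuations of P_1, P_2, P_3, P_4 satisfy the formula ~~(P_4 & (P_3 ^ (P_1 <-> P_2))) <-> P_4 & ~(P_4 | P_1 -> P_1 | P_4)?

12

P_1 | P_2 | P_3 | P_4 | φ
--- | --- | --- | --- | -
 T  |  T  |  T  |  T  | T
 T  |  T  |  T  |  F  | T
 T  |  T  |  F  |  T  | F
 T  |  T  |  F  |  F  | T
 T  |  F  |  T  |  T  | F
 T  |  F  |  T  |  F  | T
 T  |  F  |  F  |  T  | T
 T  |  F  |  F  |  F  | T
 F  |  T  |  T  |  T  | F
 F  |  T  |  T  |  F  | T
 F  |  T  |  F  |  T  | T
 F  |  T  |  F  |  F  | T
 F  |  F  |  T  |  T  | T
 F  |  F  |  T  |  F  | T
 F  |  F  |  F  |  T  | F
 F  |  F  |  F  |  F  | T
The formula is true on 12 of the 16 rows.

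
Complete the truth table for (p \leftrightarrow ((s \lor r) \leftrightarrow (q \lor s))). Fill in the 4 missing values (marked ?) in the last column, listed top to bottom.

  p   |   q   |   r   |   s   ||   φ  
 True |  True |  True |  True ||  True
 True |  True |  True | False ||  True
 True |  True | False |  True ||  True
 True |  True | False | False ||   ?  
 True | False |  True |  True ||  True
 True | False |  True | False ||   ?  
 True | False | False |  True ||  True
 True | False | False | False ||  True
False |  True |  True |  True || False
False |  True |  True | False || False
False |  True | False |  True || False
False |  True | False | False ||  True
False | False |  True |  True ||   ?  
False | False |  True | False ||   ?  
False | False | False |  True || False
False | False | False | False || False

False, False, False, True

Row p=True, q=True, r=False, s=False: ((s \lor r) \leftrightarrow (q \lor s)) = False, so the formula = False.
Row p=True, q=False, r=True, s=False: ((s \lor r) \leftrightarrow (q \lor s)) = False, so the formula = False.
Row p=False, q=False, r=True, s=True: ((s \lor r) \leftrightarrow (q \lor s)) = True, so the formula = False.
Row p=False, q=False, r=True, s=False: ((s \lor r) \leftrightarrow (q \lor s)) = False, so the formula = True.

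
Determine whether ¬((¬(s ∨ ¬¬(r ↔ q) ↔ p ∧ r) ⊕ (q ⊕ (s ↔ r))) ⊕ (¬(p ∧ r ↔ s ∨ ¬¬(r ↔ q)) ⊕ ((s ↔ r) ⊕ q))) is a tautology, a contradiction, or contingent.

tautology

p | q | r | s || φ
F | F | F | F || T
F | F | F | T || T
F | F | T | F || T
F | F | T | T || T
F | T | F | F || T
F | T | F | T || T
F | T | T | F || T
F | T | T | T || T
T | F | F | F || T
T | F | F | T || T
T | F | T | F || T
T | F | T | T || T
T | T | F | F || T
T | T | F | T || T
T | T | T | F || T
T | T | T | T || T
Every row is T, so the formula is a tautology.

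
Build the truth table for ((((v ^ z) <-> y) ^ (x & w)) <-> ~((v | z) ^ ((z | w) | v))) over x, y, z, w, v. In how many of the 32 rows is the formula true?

16

  x   |   y   |   z   |   w   |   v   ||   φ  
 True |  True |  True |  True |  True ||  True
 True |  True |  True |  True | False || False
 True |  True |  True | False |  True || False
 True |  True |  True | False | False ||  True
 True |  True | False |  True |  True || False
 True |  True | False |  True | False || False
 True |  True | False | False |  True ||  True
 True |  True | False | False | False || False
 True | False |  True |  True |  True || False
 True | False |  True |  True | False ||  True
 True | False |  True | False |  True ||  True
 True | False |  True | False | False || False
 True | False | False |  True |  True ||  True
 True | False | False |  True | False ||  True
 True | False | False | False |  True || False
 True | False | False | False | False ||  True
False |  True |  True |  True |  True || False
False |  True |  True |  True | False ||  True
False |  True |  True | False |  True || False
False |  True |  True | False | False ||  True
False |  True | False |  True |  True ||  True
False |  True | False |  True | False ||  True
False |  True | False | False |  True ||  True
False |  True | False | False | False || False
False | False |  True |  True |  True ||  True
False | False |  True |  True | False || False
False | False |  True | False |  True ||  True
False | False |  True | False | False || False
False | False | False |  True |  True || False
False | False | False |  True | False || False
False | False | False | False |  True || False
False | False | False | False | False ||  True
The formula is true on 16 of the 32 rows.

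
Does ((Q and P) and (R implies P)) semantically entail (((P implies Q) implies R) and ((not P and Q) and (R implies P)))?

P | Q | R || φ | ψ
F | F | F || F | F
F | F | T || F | F
F | T | F || F | F
F | T | T || F | F
T | F | F || F | F
T | F | T || F | F
T | T | F || T | F
T | T | T || T | F
At P=T, Q=T, R=F we have φ true but ψ false, so φ does not entail ψ.

no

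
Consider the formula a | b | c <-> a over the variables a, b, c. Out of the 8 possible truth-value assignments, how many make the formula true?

5

a  b  c     (a | b | c)  ((a | b | c) <-> a)
T  T  T          T                T         
T  T  F          T                T         
T  F  T          T                T         
T  F  F          T                T         
F  T  T          T                F         
F  T  F          T                F         
F  F  T          T                F         
F  F  F          F                T         
The formula is true on 5 of the 8 rows.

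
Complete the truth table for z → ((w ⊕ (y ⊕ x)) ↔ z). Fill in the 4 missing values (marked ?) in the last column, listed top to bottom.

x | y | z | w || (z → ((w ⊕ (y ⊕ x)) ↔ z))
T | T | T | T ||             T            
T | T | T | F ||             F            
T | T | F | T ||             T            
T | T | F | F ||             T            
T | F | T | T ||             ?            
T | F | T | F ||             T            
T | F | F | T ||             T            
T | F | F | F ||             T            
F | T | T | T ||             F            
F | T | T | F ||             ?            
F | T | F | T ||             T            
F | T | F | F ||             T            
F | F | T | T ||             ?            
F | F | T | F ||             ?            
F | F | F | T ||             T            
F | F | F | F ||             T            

Row x=T, y=F, z=T, w=T: ((w ⊕ (y ⊕ x)) ↔ z) = F, so (z → ((w ⊕ (y ⊕ x)) ↔ z)) = F.
Row x=F, y=T, z=T, w=F: ((w ⊕ (y ⊕ x)) ↔ z) = T, so (z → ((w ⊕ (y ⊕ x)) ↔ z)) = T.
Row x=F, y=F, z=T, w=T: ((w ⊕ (y ⊕ x)) ↔ z) = T, so (z → ((w ⊕ (y ⊕ x)) ↔ z)) = T.
Row x=F, y=F, z=T, w=F: ((w ⊕ (y ⊕ x)) ↔ z) = F, so (z → ((w ⊕ (y ⊕ x)) ↔ z)) = F.

F, T, T, F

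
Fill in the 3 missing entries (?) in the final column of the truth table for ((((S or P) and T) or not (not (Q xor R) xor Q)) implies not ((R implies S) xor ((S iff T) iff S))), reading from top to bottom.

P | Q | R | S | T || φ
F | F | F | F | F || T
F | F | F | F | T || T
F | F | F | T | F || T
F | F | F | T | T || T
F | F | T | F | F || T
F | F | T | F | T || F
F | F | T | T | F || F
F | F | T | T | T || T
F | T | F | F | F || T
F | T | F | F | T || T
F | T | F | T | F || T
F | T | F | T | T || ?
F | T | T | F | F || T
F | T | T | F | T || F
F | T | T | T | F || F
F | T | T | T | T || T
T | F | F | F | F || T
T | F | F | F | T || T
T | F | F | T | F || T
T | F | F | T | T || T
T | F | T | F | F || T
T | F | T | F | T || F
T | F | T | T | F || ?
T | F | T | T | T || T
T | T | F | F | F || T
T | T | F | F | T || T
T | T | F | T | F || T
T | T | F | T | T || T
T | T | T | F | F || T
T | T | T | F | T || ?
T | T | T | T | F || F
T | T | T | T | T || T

T, F, F

Row P=F, Q=T, R=F, S=T, T=T: (((S or P) and T) or not (not (Q xor R) xor Q)) = T, not ((R implies S) xor ((S iff T) iff S)) = T, so the formula = T.
Row P=T, Q=F, R=T, S=T, T=F: (((S or P) and T) or not (not (Q xor R) xor Q)) = T, not ((R implies S) xor ((S iff T) iff S)) = F, so the formula = F.
Row P=T, Q=T, R=T, S=F, T=T: (((S or P) and T) or not (not (Q xor R) xor Q)) = T, not ((R implies S) xor ((S iff T) iff S)) = F, so the formula = F.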